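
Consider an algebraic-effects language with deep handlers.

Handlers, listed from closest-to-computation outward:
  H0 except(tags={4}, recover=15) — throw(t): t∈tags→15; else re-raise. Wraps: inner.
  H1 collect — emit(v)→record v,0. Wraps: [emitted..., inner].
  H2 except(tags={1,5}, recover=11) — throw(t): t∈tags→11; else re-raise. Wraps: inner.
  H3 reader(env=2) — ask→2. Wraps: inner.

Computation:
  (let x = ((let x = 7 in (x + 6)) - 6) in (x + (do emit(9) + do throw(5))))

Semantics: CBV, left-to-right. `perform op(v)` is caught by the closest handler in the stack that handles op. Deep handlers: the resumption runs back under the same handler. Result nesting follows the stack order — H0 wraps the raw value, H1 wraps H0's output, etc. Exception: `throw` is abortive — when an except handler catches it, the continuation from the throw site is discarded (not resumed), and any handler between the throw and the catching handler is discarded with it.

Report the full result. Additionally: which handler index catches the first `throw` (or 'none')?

Answer: 11 ; first throw caught by: H2

Working:
emit(9) @ H1 ⇒ out+=9
throw(5) @ H0 re-raised
throw(5) @ H2 caught ⇒ 11
H3 returns 11
= 11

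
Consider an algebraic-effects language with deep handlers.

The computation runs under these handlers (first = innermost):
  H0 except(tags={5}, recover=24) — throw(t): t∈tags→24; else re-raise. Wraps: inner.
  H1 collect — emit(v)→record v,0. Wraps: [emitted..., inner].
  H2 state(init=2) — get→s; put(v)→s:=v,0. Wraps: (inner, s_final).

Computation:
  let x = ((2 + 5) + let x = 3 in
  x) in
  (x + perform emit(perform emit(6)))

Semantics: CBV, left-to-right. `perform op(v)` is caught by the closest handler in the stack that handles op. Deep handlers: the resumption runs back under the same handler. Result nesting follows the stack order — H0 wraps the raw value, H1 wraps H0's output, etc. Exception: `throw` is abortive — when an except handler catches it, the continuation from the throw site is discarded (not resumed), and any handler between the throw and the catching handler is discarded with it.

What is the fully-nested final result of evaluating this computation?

Working:
emit(6) @ H1 ⇒ out+=6
emit(0) @ H1 ⇒ out+=0
H0 returns 10
H1 returns [6, 0, 10]
H2 returns ([6, 0, 10], 2)
= ([6, 0, 10], 2)

Answer: ([6, 0, 10], 2)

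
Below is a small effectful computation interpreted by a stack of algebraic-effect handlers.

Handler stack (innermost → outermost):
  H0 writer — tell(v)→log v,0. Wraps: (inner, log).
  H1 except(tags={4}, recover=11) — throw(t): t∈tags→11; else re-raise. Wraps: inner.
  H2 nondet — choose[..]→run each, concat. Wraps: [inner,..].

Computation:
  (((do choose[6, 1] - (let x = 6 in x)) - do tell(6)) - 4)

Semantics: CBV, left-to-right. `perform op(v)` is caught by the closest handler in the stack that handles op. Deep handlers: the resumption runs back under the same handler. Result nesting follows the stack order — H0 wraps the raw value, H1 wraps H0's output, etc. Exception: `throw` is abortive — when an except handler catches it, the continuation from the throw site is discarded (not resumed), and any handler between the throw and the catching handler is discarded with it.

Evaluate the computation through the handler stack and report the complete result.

Answer: [(-4, (6)), (-9, (6))]

Working:
choose[6, 1] @ H2
  branch[0] choose=6:
    tell(6) @ H0 ⇒ log+=6
    H0 returns (-4, (6))
    H1 returns (-4, (6))
    H2 returns [(-4, (6))]
  branch[1] choose=1:
    tell(6) @ H0 ⇒ log+=6
    H0 returns (-9, (6))
    H1 returns (-9, (6))
    H2 returns [(-9, (6))]
= [(-4, (6)), (-9, (6))]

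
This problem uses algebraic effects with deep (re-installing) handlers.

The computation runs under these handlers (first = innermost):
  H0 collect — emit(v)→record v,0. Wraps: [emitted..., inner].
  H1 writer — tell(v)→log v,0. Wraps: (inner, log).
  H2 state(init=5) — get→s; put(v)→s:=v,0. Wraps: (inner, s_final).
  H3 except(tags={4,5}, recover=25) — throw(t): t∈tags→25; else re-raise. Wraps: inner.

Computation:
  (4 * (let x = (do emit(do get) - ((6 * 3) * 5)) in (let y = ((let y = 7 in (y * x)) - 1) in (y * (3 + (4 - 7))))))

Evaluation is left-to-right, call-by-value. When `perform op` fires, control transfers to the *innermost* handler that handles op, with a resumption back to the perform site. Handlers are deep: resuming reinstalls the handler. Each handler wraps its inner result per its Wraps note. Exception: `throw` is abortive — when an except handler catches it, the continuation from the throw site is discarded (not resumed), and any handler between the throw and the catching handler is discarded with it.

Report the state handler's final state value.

Answer: 5

Step-by-step:
get @ H2 ⇒ 5
emit(5) @ H0 ⇒ out+=5
H0 returns [5, 0]
H1 returns ([5, 0], ())
H2 returns (([5, 0], ()), 5)
H3 returns (([5, 0], ()), 5)
= (([5, 0], ()), 5)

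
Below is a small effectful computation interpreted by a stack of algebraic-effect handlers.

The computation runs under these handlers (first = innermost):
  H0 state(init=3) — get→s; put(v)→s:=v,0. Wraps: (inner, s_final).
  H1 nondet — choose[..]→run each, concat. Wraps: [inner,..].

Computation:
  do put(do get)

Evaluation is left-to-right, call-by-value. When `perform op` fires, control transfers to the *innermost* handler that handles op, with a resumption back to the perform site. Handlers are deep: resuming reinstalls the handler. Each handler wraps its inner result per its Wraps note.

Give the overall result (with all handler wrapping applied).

Answer: [(0, 3)]

Evaluation trace:
get @ H0 ⇒ 3
put(3) @ H0 ⇒ s:=3
H0 returns (0, 3)
H1 returns [(0, 3)]
= [(0, 3)]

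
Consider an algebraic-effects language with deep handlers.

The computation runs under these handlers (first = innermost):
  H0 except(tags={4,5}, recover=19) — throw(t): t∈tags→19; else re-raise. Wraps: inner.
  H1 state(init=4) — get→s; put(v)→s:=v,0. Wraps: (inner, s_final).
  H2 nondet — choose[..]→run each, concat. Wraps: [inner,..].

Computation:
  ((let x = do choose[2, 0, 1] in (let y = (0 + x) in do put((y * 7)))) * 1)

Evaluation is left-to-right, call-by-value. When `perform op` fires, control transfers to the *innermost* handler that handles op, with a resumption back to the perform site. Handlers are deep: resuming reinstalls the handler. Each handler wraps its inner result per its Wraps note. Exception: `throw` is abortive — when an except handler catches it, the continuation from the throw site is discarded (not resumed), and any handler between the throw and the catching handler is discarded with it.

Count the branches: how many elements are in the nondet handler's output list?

Answer: 3

Evaluation trace:
choose[2, 0, 1] @ H2
  branch[0] choose=2:
    put(14) @ H1 ⇒ s:=14
    H0 returns 0
    H1 returns (0, 14)
    H2 returns [(0, 14)]
  branch[1] choose=0:
    put(0) @ H1 ⇒ s:=0
    H0 returns 0
    H1 returns (0, 0)
    H2 returns [(0, 0)]
  branch[2] choose=1:
    put(7) @ H1 ⇒ s:=7
    H0 returns 0
    H1 returns (0, 7)
    H2 returns [(0, 7)]
= [(0, 14), (0, 0), (0, 7)]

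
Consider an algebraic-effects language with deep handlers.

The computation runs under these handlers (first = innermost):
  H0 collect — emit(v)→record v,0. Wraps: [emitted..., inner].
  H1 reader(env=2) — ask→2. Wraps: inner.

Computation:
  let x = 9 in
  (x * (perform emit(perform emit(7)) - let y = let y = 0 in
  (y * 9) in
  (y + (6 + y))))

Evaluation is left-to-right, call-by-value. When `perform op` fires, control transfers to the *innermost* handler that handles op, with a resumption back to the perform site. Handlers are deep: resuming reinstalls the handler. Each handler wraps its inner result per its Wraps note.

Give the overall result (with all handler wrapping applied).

Answer: [7, 0, -54]

Step-by-step:
emit(7) @ H0 ⇒ out+=7
emit(0) @ H0 ⇒ out+=0
H0 returns [7, 0, -54]
H1 returns [7, 0, -54]
= [7, 0, -54]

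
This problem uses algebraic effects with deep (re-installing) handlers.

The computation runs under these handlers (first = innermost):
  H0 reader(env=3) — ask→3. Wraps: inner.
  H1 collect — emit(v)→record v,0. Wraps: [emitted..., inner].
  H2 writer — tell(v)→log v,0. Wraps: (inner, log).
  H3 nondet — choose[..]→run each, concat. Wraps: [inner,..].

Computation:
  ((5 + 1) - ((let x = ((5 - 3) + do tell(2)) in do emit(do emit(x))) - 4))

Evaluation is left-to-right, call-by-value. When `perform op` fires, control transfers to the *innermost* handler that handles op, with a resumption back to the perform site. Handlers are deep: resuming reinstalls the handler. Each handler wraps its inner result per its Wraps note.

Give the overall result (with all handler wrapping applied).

Answer: [([2, 0, 10], (2))]

Working:
tell(2) @ H2 ⇒ log+=2
emit(2) @ H1 ⇒ out+=2
emit(0) @ H1 ⇒ out+=0
H0 returns 10
H1 returns [2, 0, 10]
H2 returns ([2, 0, 10], (2))
H3 returns [([2, 0, 10], (2))]
= [([2, 0, 10], (2))]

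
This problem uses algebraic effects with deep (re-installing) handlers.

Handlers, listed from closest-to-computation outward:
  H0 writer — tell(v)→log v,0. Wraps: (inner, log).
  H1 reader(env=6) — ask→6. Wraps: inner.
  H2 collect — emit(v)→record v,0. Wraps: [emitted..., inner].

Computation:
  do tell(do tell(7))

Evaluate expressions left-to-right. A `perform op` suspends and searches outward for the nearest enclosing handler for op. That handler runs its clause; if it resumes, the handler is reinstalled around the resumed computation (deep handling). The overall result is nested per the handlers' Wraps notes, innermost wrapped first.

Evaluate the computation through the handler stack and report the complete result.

Working:
tell(7) @ H0 ⇒ log+=7
tell(0) @ H0 ⇒ log+=0
H0 returns (0, (7, 0))
H1 returns (0, (7, 0))
H2 returns [(0, (7, 0))]
= [(0, (7, 0))]

Answer: [(0, (7, 0))]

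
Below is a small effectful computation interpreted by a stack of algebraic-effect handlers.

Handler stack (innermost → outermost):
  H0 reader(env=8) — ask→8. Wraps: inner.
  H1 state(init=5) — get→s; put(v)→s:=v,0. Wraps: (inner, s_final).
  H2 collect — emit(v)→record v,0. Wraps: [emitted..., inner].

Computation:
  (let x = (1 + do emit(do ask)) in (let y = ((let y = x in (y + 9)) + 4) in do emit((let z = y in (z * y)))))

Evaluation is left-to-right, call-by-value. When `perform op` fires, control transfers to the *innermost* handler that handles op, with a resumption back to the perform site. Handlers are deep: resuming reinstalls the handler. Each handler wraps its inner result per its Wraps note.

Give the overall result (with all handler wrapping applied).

Step-by-step:
ask @ H0 ⇒ 8
emit(8) @ H2 ⇒ out+=8
emit(196) @ H2 ⇒ out+=196
H0 returns 0
H1 returns (0, 5)
H2 returns [8, 196, (0, 5)]
= [8, 196, (0, 5)]

Answer: [8, 196, (0, 5)]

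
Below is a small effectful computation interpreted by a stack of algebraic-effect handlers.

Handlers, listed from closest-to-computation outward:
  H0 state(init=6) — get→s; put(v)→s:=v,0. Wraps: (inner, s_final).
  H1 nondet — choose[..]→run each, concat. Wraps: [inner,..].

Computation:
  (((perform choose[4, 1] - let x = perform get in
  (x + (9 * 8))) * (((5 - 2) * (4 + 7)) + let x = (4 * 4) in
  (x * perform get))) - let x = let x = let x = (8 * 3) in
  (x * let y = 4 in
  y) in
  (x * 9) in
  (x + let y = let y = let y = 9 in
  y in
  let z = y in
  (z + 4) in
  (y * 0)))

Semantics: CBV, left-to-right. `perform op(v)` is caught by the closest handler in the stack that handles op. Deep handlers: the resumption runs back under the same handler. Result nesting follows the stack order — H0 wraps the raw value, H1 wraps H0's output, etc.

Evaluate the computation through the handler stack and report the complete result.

Working:
choose[4, 1] @ H1
  branch[0] choose=4:
    get @ H0 ⇒ 6
    get @ H0 ⇒ 6
    H0 returns (-10410, 6)
    H1 returns [(-10410, 6)]
  branch[1] choose=1:
    get @ H0 ⇒ 6
    get @ H0 ⇒ 6
    H0 returns (-10797, 6)
    H1 returns [(-10797, 6)]
= [(-10410, 6), (-10797, 6)]

Answer: [(-10410, 6), (-10797, 6)]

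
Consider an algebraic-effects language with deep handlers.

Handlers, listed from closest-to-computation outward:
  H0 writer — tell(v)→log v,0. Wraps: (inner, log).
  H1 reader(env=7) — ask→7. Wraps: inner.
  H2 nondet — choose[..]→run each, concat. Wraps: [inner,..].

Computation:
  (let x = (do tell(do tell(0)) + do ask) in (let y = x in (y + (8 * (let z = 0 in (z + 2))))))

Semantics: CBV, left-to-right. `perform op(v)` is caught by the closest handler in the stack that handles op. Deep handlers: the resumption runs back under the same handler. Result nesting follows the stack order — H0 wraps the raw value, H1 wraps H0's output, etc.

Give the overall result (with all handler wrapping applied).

Answer: [(23, (0, 0))]

Working:
tell(0) @ H0 ⇒ log+=0
tell(0) @ H0 ⇒ log+=0
ask @ H1 ⇒ 7
H0 returns (23, (0, 0))
H1 returns (23, (0, 0))
H2 returns [(23, (0, 0))]
= [(23, (0, 0))]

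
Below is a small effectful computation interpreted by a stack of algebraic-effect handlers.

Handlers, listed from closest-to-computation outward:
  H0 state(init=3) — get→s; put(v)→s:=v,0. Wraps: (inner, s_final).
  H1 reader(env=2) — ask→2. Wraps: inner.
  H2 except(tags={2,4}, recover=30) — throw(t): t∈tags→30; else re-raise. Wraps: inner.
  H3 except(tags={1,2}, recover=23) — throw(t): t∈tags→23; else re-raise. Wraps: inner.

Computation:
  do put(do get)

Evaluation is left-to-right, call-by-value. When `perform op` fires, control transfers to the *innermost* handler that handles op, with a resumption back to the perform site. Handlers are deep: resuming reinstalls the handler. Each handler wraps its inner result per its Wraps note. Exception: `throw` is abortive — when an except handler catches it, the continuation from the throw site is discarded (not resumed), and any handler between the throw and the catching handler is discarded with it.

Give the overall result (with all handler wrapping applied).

Working:
get @ H0 ⇒ 3
put(3) @ H0 ⇒ s:=3
H0 returns (0, 3)
H1 returns (0, 3)
H2 returns (0, 3)
H3 returns (0, 3)
= (0, 3)

Answer: (0, 3)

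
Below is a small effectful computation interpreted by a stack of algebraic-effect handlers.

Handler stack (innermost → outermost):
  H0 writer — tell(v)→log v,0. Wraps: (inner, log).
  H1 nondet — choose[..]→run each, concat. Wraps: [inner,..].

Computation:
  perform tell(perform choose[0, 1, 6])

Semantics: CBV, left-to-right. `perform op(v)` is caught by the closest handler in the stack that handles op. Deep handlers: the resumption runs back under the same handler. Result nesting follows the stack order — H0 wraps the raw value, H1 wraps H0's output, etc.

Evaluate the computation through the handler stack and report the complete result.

Working:
choose[0, 1, 6] @ H1
  branch[0] choose=0:
    tell(0) @ H0 ⇒ log+=0
    H0 returns (0, (0))
    H1 returns [(0, (0))]
  branch[1] choose=1:
    tell(1) @ H0 ⇒ log+=1
    H0 returns (0, (1))
    H1 returns [(0, (1))]
  branch[2] choose=6:
    tell(6) @ H0 ⇒ log+=6
    H0 returns (0, (6))
    H1 returns [(0, (6))]
= [(0, (0)), (0, (1)), (0, (6))]

Answer: [(0, (0)), (0, (1)), (0, (6))]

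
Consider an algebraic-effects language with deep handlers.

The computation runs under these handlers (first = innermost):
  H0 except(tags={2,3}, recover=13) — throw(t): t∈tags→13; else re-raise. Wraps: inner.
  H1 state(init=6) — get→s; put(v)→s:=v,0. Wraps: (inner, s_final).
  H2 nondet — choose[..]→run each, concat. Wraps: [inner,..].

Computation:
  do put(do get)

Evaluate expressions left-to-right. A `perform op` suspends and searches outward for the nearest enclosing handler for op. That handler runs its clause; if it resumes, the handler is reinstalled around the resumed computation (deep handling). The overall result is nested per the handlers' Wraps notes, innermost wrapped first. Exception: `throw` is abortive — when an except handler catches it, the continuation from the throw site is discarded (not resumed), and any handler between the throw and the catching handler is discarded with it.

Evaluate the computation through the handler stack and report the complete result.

Evaluation trace:
get @ H1 ⇒ 6
put(6) @ H1 ⇒ s:=6
H0 returns 0
H1 returns (0, 6)
H2 returns [(0, 6)]
= [(0, 6)]

Answer: [(0, 6)]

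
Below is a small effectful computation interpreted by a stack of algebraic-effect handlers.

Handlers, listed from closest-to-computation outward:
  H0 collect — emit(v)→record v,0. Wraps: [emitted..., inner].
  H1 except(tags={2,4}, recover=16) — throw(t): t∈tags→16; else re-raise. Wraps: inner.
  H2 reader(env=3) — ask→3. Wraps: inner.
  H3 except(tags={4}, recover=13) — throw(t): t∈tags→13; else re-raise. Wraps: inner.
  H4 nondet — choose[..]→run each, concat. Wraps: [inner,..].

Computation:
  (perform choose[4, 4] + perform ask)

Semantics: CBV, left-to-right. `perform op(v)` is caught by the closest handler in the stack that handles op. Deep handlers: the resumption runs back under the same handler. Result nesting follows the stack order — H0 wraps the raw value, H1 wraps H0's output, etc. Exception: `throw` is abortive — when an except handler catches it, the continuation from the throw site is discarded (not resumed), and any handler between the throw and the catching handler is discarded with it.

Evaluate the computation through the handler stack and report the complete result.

Step-by-step:
choose[4, 4] @ H4
  branch[0] choose=4:
    ask @ H2 ⇒ 3
    H0 returns [7]
    H1 returns [7]
    H2 returns [7]
    H3 returns [7]
    H4 returns [[7]]
  branch[1] choose=4:
    ask @ H2 ⇒ 3
    H0 returns [7]
    H1 returns [7]
    H2 returns [7]
    H3 returns [7]
    H4 returns [[7]]
= [[7], [7]]

Answer: [[7], [7]]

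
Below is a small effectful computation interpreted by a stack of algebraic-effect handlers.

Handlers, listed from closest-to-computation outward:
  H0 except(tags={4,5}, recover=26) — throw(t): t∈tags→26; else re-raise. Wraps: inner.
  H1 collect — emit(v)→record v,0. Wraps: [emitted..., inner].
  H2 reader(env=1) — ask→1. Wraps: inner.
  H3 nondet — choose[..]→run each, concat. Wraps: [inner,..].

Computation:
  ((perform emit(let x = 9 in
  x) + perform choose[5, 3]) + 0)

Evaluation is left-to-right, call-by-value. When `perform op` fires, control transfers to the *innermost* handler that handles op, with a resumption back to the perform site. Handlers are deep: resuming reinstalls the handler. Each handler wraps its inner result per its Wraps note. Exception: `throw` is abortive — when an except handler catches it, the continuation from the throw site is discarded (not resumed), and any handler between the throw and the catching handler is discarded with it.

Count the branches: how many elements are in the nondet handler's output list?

Working:
emit(9) @ H1 ⇒ out+=9
choose[5, 3] @ H3
  branch[0] choose=5:
    H0 returns 5
    H1 returns [9, 5]
    H2 returns [9, 5]
    H3 returns [[9, 5]]
  branch[1] choose=3:
    H0 returns 3
    H1 returns [9, 3]
    H2 returns [9, 3]
    H3 returns [[9, 3]]
= [[9, 5], [9, 3]]

Answer: 2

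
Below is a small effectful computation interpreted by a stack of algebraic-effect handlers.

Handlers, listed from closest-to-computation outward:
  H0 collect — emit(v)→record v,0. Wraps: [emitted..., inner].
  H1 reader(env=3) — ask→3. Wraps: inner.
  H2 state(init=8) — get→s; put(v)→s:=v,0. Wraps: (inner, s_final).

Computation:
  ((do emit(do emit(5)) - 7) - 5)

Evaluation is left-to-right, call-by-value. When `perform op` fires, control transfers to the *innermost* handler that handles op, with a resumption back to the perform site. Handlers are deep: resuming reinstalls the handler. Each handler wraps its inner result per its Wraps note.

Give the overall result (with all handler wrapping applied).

Answer: ([5, 0, -12], 8)

Evaluation trace:
emit(5) @ H0 ⇒ out+=5
emit(0) @ H0 ⇒ out+=0
H0 returns [5, 0, -12]
H1 returns [5, 0, -12]
H2 returns ([5, 0, -12], 8)
= ([5, 0, -12], 8)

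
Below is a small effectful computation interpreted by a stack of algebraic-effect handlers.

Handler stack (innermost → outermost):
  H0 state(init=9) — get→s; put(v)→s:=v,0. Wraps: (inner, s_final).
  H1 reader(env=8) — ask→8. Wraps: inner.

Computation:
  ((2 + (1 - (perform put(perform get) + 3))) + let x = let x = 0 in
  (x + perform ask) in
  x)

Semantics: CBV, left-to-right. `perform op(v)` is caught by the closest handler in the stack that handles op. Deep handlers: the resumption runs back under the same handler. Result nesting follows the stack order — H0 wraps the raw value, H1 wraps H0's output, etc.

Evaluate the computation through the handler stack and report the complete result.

Answer: (8, 9)

Working:
get @ H0 ⇒ 9
put(9) @ H0 ⇒ s:=9
ask @ H1 ⇒ 8
H0 returns (8, 9)
H1 returns (8, 9)
= (8, 9)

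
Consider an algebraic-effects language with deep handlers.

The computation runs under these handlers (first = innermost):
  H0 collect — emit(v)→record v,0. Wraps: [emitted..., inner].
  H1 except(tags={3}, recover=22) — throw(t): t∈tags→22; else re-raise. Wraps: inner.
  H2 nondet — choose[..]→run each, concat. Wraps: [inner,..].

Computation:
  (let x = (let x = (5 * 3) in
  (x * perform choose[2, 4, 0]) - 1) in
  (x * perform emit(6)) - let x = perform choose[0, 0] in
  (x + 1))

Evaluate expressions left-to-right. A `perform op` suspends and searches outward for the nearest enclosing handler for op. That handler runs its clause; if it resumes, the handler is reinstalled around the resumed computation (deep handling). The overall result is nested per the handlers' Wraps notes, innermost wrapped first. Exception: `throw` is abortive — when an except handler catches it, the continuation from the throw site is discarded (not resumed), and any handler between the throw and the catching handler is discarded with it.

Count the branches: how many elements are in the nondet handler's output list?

Answer: 6

Working:
choose[2, 4, 0] @ H2
  branch[0] choose=2:
    emit(6) @ H0 ⇒ out+=6
    choose[0, 0] @ H2
      branch[0] choose=0:
        H0 returns [6, -1]
        H1 returns [6, -1]
        H2 returns [[6, -1]]
      branch[1] choose=0:
        H0 returns [6, -1]
        H1 returns [6, -1]
        H2 returns [[6, -1]]
  branch[1] choose=4:
    emit(6) @ H0 ⇒ out+=6
    choose[0, 0] @ H2
      branch[0] choose=0:
        H0 returns [6, -1]
        H1 returns [6, -1]
        H2 returns [[6, -1]]
      branch[1] choose=0:
        H0 returns [6, -1]
        H1 returns [6, -1]
        H2 returns [[6, -1]]
  branch[2] choose=0:
    emit(6) @ H0 ⇒ out+=6
    choose[0, 0] @ H2
      branch[0] choose=0:
        H0 returns [6, -1]
        H1 returns [6, -1]
        H2 returns [[6, -1]]
      branch[1] choose=0:
        H0 returns [6, -1]
        H1 returns [6, -1]
        H2 returns [[6, -1]]
= [[6, -1], [6, -1], [6, -1], [6, -1], [6, -1], [6, -1]]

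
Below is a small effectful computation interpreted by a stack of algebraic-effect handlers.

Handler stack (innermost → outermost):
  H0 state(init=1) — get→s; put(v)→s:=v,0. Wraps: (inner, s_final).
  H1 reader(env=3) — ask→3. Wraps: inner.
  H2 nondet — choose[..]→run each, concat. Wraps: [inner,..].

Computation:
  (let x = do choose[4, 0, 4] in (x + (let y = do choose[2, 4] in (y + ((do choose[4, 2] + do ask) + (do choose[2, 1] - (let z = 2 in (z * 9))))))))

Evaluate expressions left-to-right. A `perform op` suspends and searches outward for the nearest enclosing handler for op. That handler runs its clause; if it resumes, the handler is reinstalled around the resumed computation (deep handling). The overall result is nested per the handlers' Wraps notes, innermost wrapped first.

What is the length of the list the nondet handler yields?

Answer: 24

Working:
choose[4, 0, 4] @ H2
  branch[0] choose=4:
    choose[2, 4] @ H2
      branch[0] choose=2:
        choose[4, 2] @ H2
          branch[0] choose=4:
            ask @ H1 ⇒ 3
            choose[2, 1] @ H2
              branch[0] choose=2:
                H0 returns (-3, 1)
                H1 returns (-3, 1)
                H2 returns [(-3, 1)]
              branch[1] choose=1:
                H0 returns (-4, 1)
                H1 returns (-4, 1)
                H2 returns [(-4, 1)]
          branch[1] choose=2:
            ask @ H1 ⇒ 3
            choose[2, 1] @ H2
              branch[0] choose=2:
                H0 returns (-5, 1)
                H1 returns (-5, 1)
                H2 returns [(-5, 1)]
              branch[1] choose=1:
                H0 returns (-6, 1)
                H1 returns (-6, 1)
                H2 returns [(-6, 1)]
      branch[1] choose=4:
        choose[4, 2] @ H2
          branch[0] choose=4:
            ask @ H1 ⇒ 3
            choose[2, 1] @ H2
              branch[0] choose=2:
                H0 returns (-1, 1)
                H1 returns (-1, 1)
                H2 returns [(-1, 1)]
              branch[1] choose=1:
                H0 returns (-2, 1)
                H1 returns (-2, 1)
                H2 returns [(-2, 1)]
          branch[1] choose=2:
            ask @ H1 ⇒ 3
            choose[2, 1] @ H2
              branch[0] choose=2:
                H0 returns (-3, 1)
                H1 returns (-3, 1)
                H2 returns [(-3, 1)]
              branch[1] choose=1:
                H0 returns (-4, 1)
                H1 returns (-4, 1)
                H2 returns [(-4, 1)]
  branch[1] choose=0:
    choose[2, 4] @ H2
      branch[0] choose=2:
        choose[4, 2] @ H2
          branch[0] choose=4:
            ask @ H1 ⇒ 3
            choose[2, 1] @ H2
              branch[0] choose=2:
                H0 returns (-7, 1)
                H1 returns (-7, 1)
                H2 returns [(-7, 1)]
              branch[1] choose=1:
                H0 returns (-8, 1)
                H1 returns (-8, 1)
                H2 returns [(-8, 1)]
          branch[1] choose=2:
            ask @ H1 ⇒ 3
            choose[2, 1] @ H2
              branch[0] choose=2:
                H0 returns (-9, 1)
                H1 returns (-9, 1)
                H2 returns [(-9, 1)]
              branch[1] choose=1:
                H0 returns (-10, 1)
                H1 returns (-10, 1)
                H2 returns [(-10, 1)]
      branch[1] choose=4:
        choose[4, 2] @ H2
          branch[0] choose=4:
            ask @ H1 ⇒ 3
            choose[2, 1] @ H2
              branch[0] choose=2:
                H0 returns (-5, 1)
                H1 returns (-5, 1)
                H2 returns [(-5, 1)]
              branch[1] choose=1:
                H0 returns (-6, 1)
                H1 returns (-6, 1)
                H2 returns [(-6, 1)]
          branch[1] choose=2:
            ask @ H1 ⇒ 3
            choose[2, 1] @ H2
              branch[0] choose=2:
                H0 returns (-7, 1)
                H1 returns (-7, 1)
                H2 returns [(-7, 1)]
              branch[1] choose=1:
                H0 returns (-8, 1)
                H1 returns (-8, 1)
                H2 returns [(-8, 1)]
  branch[2] choose=4:
    choose[2, 4] @ H2
      branch[0] choose=2:
        choose[4, 2] @ H2
          branch[0] choose=4:
            ask @ H1 ⇒ 3
            choose[2, 1] @ H2
              branch[0] choose=2:
                H0 returns (-3, 1)
                H1 returns (-3, 1)
                H2 returns [(-3, 1)]
              branch[1] choose=1:
                H0 returns (-4, 1)
                H1 returns (-4, 1)
                H2 returns [(-4, 1)]
          branch[1] choose=2:
            ask @ H1 ⇒ 3
            choose[2, 1] @ H2
              branch[0] choose=2:
                H0 returns (-5, 1)
                H1 returns (-5, 1)
                H2 returns [(-5, 1)]
              branch[1] choose=1:
                H0 returns (-6, 1)
                H1 returns (-6, 1)
                H2 returns [(-6, 1)]
      branch[1] choose=4:
        choose[4, 2] @ H2
          branch[0] choose=4:
            ask @ H1 ⇒ 3
            choose[2, 1] @ H2
              branch[0] choose=2:
                H0 returns (-1, 1)
                H1 returns (-1, 1)
                H2 returns [(-1, 1)]
              branch[1] choose=1:
                H0 returns (-2, 1)
                H1 returns (-2, 1)
                H2 returns [(-2, 1)]
          branch[1] choose=2:
            ask @ H1 ⇒ 3
            choose[2, 1] @ H2
              branch[0] choose=2:
                H0 returns (-3, 1)
                H1 returns (-3, 1)
                H2 returns [(-3, 1)]
              branch[1] choose=1:
                H0 returns (-4, 1)
                H1 returns (-4, 1)
                H2 returns [(-4, 1)]
= [(-3, 1), (-4, 1), (-5, 1), (-6, 1), (-1, 1), (-2, 1), (-3, 1), (-4, 1), (-7, 1), (-8, 1), (-9, 1), (-10, 1), (-5, 1), (-6, 1), (-7, 1), (-8, 1), (-3, 1), (-4, 1), (-5, 1), (-6, 1), (-1, 1), (-2, 1), (-3, 1), (-4, 1)]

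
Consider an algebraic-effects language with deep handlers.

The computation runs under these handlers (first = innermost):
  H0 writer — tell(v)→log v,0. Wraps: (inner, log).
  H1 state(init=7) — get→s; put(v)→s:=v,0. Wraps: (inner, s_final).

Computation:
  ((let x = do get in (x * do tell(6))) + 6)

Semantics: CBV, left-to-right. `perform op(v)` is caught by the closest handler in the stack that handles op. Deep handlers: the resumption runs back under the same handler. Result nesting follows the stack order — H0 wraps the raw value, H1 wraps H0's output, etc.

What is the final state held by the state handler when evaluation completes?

Working:
get @ H1 ⇒ 7
tell(6) @ H0 ⇒ log+=6
H0 returns (6, (6))
H1 returns ((6, (6)), 7)
= ((6, (6)), 7)

Answer: 7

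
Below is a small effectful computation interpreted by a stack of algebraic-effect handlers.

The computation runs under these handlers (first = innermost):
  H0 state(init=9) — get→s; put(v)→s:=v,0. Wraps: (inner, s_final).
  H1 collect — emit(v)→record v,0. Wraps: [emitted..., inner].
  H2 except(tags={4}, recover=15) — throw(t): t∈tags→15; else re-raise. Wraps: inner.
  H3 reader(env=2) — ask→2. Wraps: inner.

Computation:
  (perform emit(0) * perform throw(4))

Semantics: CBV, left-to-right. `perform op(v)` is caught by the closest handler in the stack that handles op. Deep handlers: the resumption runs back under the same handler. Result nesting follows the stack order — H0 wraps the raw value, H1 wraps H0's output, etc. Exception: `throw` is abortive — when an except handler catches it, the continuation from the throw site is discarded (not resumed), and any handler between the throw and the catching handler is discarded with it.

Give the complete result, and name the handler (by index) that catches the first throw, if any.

Answer: 15 ; first throw caught by: H2

Evaluation trace:
emit(0) @ H1 ⇒ out+=0
throw(4) @ H2 caught ⇒ 15
H3 returns 15
= 15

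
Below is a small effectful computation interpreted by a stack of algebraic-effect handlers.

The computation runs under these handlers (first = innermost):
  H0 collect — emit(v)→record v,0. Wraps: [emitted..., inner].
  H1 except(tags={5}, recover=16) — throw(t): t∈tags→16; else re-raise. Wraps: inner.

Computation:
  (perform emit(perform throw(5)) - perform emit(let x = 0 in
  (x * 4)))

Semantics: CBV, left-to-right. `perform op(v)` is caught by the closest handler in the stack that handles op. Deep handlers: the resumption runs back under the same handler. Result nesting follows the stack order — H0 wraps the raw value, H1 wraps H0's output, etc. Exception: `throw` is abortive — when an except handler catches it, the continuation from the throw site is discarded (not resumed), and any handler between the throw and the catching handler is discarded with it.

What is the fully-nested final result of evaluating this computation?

Answer: 16

Step-by-step:
throw(5) @ H1 caught ⇒ 16
= 16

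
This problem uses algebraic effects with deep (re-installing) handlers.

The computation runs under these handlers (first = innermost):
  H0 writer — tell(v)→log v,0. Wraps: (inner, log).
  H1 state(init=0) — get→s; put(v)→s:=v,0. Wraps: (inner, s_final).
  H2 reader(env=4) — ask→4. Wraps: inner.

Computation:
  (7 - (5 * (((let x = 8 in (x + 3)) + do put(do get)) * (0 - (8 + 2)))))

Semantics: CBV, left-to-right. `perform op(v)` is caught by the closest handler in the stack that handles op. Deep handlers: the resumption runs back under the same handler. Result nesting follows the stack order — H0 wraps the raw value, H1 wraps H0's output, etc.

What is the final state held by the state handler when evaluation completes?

Answer: 0

Evaluation trace:
get @ H1 ⇒ 0
put(0) @ H1 ⇒ s:=0
H0 returns (557, ())
H1 returns ((557, ()), 0)
H2 returns ((557, ()), 0)
= ((557, ()), 0)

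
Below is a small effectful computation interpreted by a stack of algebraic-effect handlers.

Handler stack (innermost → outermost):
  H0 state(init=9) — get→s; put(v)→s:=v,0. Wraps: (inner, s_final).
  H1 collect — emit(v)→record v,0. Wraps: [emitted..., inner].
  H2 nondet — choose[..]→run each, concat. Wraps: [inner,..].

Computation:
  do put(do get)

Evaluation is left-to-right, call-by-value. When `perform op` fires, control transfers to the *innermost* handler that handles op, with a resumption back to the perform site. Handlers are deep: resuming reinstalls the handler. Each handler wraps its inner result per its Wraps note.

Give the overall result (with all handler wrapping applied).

Evaluation trace:
get @ H0 ⇒ 9
put(9) @ H0 ⇒ s:=9
H0 returns (0, 9)
H1 returns [(0, 9)]
H2 returns [[(0, 9)]]
= [[(0, 9)]]

Answer: [[(0, 9)]]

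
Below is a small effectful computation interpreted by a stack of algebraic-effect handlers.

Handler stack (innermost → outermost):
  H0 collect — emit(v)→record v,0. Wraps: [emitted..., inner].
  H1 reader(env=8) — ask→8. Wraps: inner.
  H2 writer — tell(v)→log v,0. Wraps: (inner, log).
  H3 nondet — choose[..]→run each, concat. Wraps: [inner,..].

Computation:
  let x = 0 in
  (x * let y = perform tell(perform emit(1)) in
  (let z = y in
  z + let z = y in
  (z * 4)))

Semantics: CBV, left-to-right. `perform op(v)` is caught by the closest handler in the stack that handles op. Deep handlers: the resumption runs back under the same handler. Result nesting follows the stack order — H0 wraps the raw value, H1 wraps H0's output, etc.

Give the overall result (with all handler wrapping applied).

Answer: [([1, 0], (0))]

Working:
emit(1) @ H0 ⇒ out+=1
tell(0) @ H2 ⇒ log+=0
H0 returns [1, 0]
H1 returns [1, 0]
H2 returns ([1, 0], (0))
H3 returns [([1, 0], (0))]
= [([1, 0], (0))]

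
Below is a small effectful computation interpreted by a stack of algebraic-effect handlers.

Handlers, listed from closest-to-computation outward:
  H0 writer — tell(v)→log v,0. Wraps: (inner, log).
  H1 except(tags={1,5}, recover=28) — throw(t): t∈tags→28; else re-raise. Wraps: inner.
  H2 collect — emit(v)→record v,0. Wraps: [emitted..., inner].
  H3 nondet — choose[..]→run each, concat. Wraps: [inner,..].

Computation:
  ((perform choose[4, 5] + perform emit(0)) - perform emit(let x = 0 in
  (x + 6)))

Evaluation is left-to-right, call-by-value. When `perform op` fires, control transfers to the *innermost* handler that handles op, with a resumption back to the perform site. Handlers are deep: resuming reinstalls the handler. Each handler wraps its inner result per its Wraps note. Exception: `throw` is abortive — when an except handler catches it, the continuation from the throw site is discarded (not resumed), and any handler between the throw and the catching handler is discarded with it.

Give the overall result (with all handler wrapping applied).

Step-by-step:
choose[4, 5] @ H3
  branch[0] choose=4:
    emit(0) @ H2 ⇒ out+=0
    emit(6) @ H2 ⇒ out+=6
    H0 returns (4, ())
    H1 returns (4, ())
    H2 returns [0, 6, (4, ())]
    H3 returns [[0, 6, (4, ())]]
  branch[1] choose=5:
    emit(0) @ H2 ⇒ out+=0
    emit(6) @ H2 ⇒ out+=6
    H0 returns (5, ())
    H1 returns (5, ())
    H2 returns [0, 6, (5, ())]
    H3 returns [[0, 6, (5, ())]]
= [[0, 6, (4, ())], [0, 6, (5, ())]]

Answer: [[0, 6, (4, ())], [0, 6, (5, ())]]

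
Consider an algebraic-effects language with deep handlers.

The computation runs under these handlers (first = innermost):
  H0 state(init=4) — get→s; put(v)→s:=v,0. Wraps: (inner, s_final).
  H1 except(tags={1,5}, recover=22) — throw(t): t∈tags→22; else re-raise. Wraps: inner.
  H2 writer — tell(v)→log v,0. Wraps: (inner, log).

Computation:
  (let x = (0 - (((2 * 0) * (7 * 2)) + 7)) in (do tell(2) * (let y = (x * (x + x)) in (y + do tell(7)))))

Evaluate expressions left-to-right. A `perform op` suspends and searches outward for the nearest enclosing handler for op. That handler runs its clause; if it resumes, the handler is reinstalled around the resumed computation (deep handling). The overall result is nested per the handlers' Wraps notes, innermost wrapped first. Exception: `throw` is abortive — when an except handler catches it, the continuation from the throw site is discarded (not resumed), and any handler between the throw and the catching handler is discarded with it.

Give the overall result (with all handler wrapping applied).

Answer: ((0, 4), (2, 7))

Working:
tell(2) @ H2 ⇒ log+=2
tell(7) @ H2 ⇒ log+=7
H0 returns (0, 4)
H1 returns (0, 4)
H2 returns ((0, 4), (2, 7))
= ((0, 4), (2, 7))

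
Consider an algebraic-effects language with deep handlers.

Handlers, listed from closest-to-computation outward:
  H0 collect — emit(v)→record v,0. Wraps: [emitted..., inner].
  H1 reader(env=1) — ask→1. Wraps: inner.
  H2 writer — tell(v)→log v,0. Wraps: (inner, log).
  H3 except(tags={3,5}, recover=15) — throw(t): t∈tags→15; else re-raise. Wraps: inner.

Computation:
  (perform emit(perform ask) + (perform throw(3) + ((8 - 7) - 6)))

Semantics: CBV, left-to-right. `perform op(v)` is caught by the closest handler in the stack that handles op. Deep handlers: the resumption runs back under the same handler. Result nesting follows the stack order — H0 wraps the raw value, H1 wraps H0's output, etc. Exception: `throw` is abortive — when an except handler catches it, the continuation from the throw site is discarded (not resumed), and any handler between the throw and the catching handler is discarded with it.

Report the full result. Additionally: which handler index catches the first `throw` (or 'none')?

Step-by-step:
ask @ H1 ⇒ 1
emit(1) @ H0 ⇒ out+=1
throw(3) @ H3 caught ⇒ 15
= 15

Answer: 15 ; first throw caught by: H3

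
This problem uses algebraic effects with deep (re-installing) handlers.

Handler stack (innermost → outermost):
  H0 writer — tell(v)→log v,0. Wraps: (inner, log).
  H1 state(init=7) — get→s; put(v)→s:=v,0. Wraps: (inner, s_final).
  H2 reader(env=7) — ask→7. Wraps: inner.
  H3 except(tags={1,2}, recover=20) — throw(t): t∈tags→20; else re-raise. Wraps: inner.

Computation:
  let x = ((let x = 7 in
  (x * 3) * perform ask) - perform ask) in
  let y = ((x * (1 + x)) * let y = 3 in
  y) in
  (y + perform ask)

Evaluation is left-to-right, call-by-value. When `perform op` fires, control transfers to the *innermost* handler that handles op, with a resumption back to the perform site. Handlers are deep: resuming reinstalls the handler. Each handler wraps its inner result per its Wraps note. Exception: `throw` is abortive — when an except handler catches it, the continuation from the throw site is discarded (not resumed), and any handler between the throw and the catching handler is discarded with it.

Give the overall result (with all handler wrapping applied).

Working:
ask @ H2 ⇒ 7
ask @ H2 ⇒ 7
ask @ H2 ⇒ 7
H0 returns (59227, ())
H1 returns ((59227, ()), 7)
H2 returns ((59227, ()), 7)
H3 returns ((59227, ()), 7)
= ((59227, ()), 7)

Answer: ((59227, ()), 7)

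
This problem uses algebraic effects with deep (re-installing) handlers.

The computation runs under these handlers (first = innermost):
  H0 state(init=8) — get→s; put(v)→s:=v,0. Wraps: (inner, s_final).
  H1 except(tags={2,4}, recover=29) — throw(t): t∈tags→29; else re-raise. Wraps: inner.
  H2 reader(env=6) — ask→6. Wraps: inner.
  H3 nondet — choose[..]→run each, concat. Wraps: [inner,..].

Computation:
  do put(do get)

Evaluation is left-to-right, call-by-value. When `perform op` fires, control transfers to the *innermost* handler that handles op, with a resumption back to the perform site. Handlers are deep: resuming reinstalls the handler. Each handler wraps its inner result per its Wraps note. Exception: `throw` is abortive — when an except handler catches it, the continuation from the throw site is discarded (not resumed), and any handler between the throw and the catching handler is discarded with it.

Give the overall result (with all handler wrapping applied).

Working:
get @ H0 ⇒ 8
put(8) @ H0 ⇒ s:=8
H0 returns (0, 8)
H1 returns (0, 8)
H2 returns (0, 8)
H3 returns [(0, 8)]
= [(0, 8)]

Answer: [(0, 8)]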